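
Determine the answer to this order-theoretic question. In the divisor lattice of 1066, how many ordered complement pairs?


Complement pair (a,b): a meet b = bottom, a join b = top.
Here: gcd(a,b)=1 and lcm(a,b)=1066, i.e. a*b=1066 with a,b coprime.
Pairs found: (1,1066), (2,533), (13,82), (26,41), ... (4 more)
Total ordered pairs: 8


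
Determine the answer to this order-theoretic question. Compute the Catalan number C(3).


C(n) = C(2n, n) / (n+1).
C(6, 3) = 20
C(3) = 20 / 4 = 5


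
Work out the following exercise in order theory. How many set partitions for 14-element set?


B(n) = number of set partitions of an n-element set.
B(n) satisfies the recurrence: B(n+1) = sum_k C(n,k)*B(k).
B(14) = 190899322


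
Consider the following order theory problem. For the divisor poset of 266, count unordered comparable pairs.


A comparable pair {a,b} has a < b or b < a in the order.
Count unordered pairs where one element is strictly below the other.
Examples: {1,2}, {1,7}, {1,14}, {1,19}, ...
Total comparable pairs: 19


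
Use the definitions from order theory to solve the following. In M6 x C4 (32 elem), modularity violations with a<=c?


Modular law: if a <= c then a v (b ^ c) = (a v b) ^ c.
Check all triples (a,b,c) with a <= c among 32 elements.
This lattice is modular (diamonds M_m and their chain-products are modular).
Total violating triples: 0


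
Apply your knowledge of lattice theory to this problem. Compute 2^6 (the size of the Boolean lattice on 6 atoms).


Power set = 2^n.
2^6 = 64


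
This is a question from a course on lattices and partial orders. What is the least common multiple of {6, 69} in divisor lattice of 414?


In a divisor lattice, join = lcm (least common multiple).
Compute lcm iteratively: start with first element, then lcm(current, next).
Elements: [6, 69]
lcm(6,69) = 138
Final lcm = 138


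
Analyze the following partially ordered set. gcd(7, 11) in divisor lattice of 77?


Meet=gcd.
gcd(7,11)=1


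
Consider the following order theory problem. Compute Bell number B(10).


B(n) = number of set partitions of an n-element set.
B(n) satisfies the recurrence: B(n+1) = sum_k C(n,k)*B(k).
B(10) = 115975


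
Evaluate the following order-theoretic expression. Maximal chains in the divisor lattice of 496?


A maximal chain goes from the minimum element to a maximal element via cover relations.
Counting all min-to-max paths in the cover graph.
Total maximal chains: 5


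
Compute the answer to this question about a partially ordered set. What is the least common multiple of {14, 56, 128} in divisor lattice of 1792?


In a divisor lattice, join = lcm (least common multiple).
Compute lcm iteratively: start with first element, then lcm(current, next).
Elements: [14, 56, 128]
lcm(14,56) = 56
lcm(56,128) = 896
Final lcm = 896


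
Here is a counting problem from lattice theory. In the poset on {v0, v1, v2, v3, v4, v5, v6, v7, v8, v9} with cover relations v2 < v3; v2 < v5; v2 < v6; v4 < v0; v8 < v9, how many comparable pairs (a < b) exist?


A comparable pair {a,b} has a < b or b < a in the order.
Count unordered pairs where one element is strictly below the other.
Examples: {v0,v4}, {v2,v3}, {v2,v5}, {v2,v6}, ...
Total comparable pairs: 5


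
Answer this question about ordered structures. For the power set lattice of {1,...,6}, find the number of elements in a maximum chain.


A chain is a totally ordered subset; we count the number of elements in a maximum chain.
Compute, for each element x, the size of the longest chain ending at x:
  {}: 1
  {1}: 2
  {2}: 2
  {3}: 2
  {4}: 2
  {5}: 2
  ...
A maximum chain: {} < {1} < {1,2} < {1,2,3} < {1,2,3,4} < {1,2,3,4,5} < {1,2,3,4,5,6}
Number of elements in the longest chain: 7


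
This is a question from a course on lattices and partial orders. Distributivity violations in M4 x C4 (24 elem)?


Distributive law: a ^ (b v c) = (a ^ b) v (a ^ c).
Check all 24^3 = 13824 ordered triples (a,b,c).
  e.g. a=(a1,0), b=(a2,0), c=(a3,0): lhs=(a1,0) != rhs=(0,0)
  e.g. a=(a1,0), b=(a2,0), c=(a3,1): lhs=(a1,0) != rhs=(0,0)
Total violating triples: 1536


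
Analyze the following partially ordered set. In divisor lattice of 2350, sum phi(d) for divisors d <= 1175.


Divisors of 2350 up to 1175: [1, 2, 5, 10, 25, 47, 50, 94, 235, 470, 1175]
phi values: [1, 1, 4, 4, 20, 46, 20, 46, 184, 184, 920]
Sum = 1430


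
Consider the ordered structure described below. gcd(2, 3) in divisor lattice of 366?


Meet=gcd.
gcd(2,3)=1


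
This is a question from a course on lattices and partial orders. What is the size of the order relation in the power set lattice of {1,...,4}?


The order relation is {(a,b) : a <= b}, reflexive so it includes (a,a).
Examples: ({},{}), ({},{1,2}), ({},{1,2,3}), ({},{1,2,3,4}), ({},{1,2,4}), ...
Total ordered pairs: 81


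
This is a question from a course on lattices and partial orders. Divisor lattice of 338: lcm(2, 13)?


Join=lcm.
gcd(2,13)=1
lcm=26


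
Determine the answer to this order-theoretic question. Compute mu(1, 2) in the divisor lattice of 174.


In a divisor lattice, mu(a,b) = mu(b/a) where mu is the classical Mobius function.
b/a = 2/1 = 2
Prime factorization of 2: primes [2]
2 is squarefree with 1 prime factor(s), so mu(2) = (-1)^1 = -1


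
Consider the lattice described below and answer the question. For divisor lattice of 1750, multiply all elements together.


Divisors of 1750: [1, 2, 5, 7, 10, 14, 25, 35, 50, 70, 125, 175, 250, 350, 875, 1750]
Product = n^(d(n)/2) = 1750^(16/2)
Product = 87963882446289062500000000


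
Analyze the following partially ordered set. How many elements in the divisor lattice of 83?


Divisors of 83: [1, 83]
Count: 2


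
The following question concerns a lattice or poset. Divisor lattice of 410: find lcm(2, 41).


In a divisor lattice, join = lcm (least common multiple).
gcd(2,41) = 1
lcm(2,41) = 2*41/gcd = 82/1 = 82


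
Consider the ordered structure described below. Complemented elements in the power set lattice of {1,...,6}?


An element a is complemented if some b has a meet b = bottom, a join b = top.
every subset A has complement S\A, so all elements are complemented.
Complemented elements: {}, {1}, {2}, {3}, {4}, {5}, ... (58 more)
Count: 64


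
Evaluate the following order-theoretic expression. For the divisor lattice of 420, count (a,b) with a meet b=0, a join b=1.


Complement pair (a,b): a meet b = bottom, a join b = top.
Here: gcd(a,b)=1 and lcm(a,b)=420, i.e. a*b=420 with a,b coprime.
Pairs found: (1,420), (3,140), (4,105), (5,84), ... (12 more)
Total ordered pairs: 16


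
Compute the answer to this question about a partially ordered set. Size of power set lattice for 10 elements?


Power set = 2^n.
2^10 = 1024


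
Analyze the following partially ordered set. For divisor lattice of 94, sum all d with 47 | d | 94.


Interval [47,94] in divisors of 94: [47, 94]
Sum = 141


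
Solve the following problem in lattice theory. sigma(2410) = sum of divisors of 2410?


sigma(n) = sum of divisors.
Divisors of 2410: [1, 2, 5, 10, 241, 482, 1205, 2410]
Sum = 4356


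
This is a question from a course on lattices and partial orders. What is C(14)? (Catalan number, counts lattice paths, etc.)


C(n) = C(2n, n) / (n+1).
C(28, 14) = 40116600
C(14) = 40116600 / 15 = 2674440


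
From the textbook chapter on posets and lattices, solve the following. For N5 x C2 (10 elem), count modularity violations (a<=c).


Modular law: if a <= c then a v (b ^ c) = (a v b) ^ c.
Check all triples (a,b,c) with a <= c among 10 elements.
  e.g. a=(a,0), b=(c,0), c=(b,0): lhs=(a,0) != rhs=(b,0)
  e.g. a=(a,0), b=(c,1), c=(b,0): lhs=(a,0) != rhs=(b,0)
Total violating triples: 6


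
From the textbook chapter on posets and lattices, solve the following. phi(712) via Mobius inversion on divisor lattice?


phi(n) = n * prod_{p|n} (1 - 1/p).
Prime divisors of 712: [2, 89]
phi(712) = 712 * (1 - 1/2) * (1 - 1/89)
phi(712) = 352


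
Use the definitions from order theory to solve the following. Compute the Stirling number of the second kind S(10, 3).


S(n,k) = k*S(n-1,k) + S(n-1,k-1).
S(9,3) = 3025, S(9,2) = 255
S(10,3) = 3*3025 + 255 = 9075 + 255
S(10,3) = 9330


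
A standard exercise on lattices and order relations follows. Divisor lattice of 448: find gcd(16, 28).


In a divisor lattice, meet = gcd (greatest common divisor).
By Euclidean algorithm or factoring: gcd(16,28) = 4


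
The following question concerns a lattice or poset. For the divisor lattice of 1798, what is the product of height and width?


Height = length of longest chain minus 1; width = size of largest antichain.
A maximum chain: 1 | 31 | 899 | 1798  (height 3).
A maximum antichain: {2, 29, 31}  (width 3).
Product = 3 * 3 = 9


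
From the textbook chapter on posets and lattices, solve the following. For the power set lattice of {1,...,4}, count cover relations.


A cover relation a -< b holds when a < b with no c strictly between.
Cover relations:
  {} -< {1}
  {} -< {2}
  {} -< {3}
  {} -< {4}
  {1} -< {1,2}
  {1} -< {1,3}
  {1} -< {1,4}
  {2} -< {1,2}
  ...24 more
Total: 32


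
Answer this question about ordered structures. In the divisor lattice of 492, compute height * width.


Height = length of longest chain minus 1; width = size of largest antichain.
A maximum chain: 1 | 41 | 123 | 246 | 492  (height 4).
A maximum antichain: {4, 6, 82, 123}  (width 4).
Product = 4 * 4 = 16


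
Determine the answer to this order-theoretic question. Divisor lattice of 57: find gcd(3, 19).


In a divisor lattice, meet = gcd (greatest common divisor).
By Euclidean algorithm or factoring: gcd(3,19) = 1


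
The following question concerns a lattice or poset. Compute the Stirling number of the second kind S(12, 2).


S(n,k) = k*S(n-1,k) + S(n-1,k-1).
S(11,2) = 1023, S(11,1) = 1
S(12,2) = 2*1023 + 1 = 2046 + 1
S(12,2) = 2047


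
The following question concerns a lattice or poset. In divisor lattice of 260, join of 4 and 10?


In a divisor lattice, join = lcm (least common multiple).
gcd(4,10) = 2
lcm(4,10) = 4*10/gcd = 40/2 = 20


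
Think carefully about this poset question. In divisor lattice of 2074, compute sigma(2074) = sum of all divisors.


sigma(n) = sum of divisors.
Divisors of 2074: [1, 2, 17, 34, 61, 122, 1037, 2074]
Sum = 3348


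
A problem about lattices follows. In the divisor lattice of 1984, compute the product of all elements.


Divisors of 1984: [1, 2, 4, 8, 16, 31, 32, 62, 64, 124, 248, 496, 992, 1984]
Product = n^(d(n)/2) = 1984^(14/2)
Product = 121001756502234228588544


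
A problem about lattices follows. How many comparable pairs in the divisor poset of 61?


A comparable pair {a,b} has a < b or b < a in the order.
Count unordered pairs where one element is strictly below the other.
Examples: {1,61}
Total comparable pairs: 1


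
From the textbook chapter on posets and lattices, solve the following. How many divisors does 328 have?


Divisors of 328: [1, 2, 4, 8, 41, 82, 164, 328]
Count: 8


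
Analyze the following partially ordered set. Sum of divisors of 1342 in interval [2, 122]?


Interval [2,122] in divisors of 1342: [2, 122]
Sum = 124


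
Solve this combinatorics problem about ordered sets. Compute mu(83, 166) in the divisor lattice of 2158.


In a divisor lattice, mu(a,b) = mu(b/a) where mu is the classical Mobius function.
b/a = 166/83 = 2
Prime factorization of 2: primes [2]
2 is squarefree with 1 prime factor(s), so mu(2) = (-1)^1 = -1


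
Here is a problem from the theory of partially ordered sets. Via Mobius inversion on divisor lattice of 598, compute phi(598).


phi(n) = n * prod_{p|n} (1 - 1/p).
Prime divisors of 598: [2, 13, 23]
phi(598) = 598 * (1 - 1/2) * (1 - 1/13) * (1 - 1/23)
phi(598) = 264


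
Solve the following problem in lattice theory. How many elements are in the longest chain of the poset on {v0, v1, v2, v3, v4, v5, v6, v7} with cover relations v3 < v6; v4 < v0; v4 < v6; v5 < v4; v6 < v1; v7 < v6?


A chain is a totally ordered subset; we count the number of elements in a maximum chain.
Compute, for each element x, the size of the longest chain ending at x:
  v2: 1
  v3: 1
  v5: 1
  v7: 1
  v4: 2
  v0: 3
  ...
A maximum chain: v5 < v4 < v6 < v1
Number of elements in the longest chain: 4


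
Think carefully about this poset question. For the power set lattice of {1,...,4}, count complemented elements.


An element a is complemented if some b has a meet b = bottom, a join b = top.
every subset A has complement S\A, so all elements are complemented.
Complemented elements: {}, {1}, {2}, {3}, {4}, {1,2}, ... (10 more)
Count: 16


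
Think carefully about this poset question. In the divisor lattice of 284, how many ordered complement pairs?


Complement pair (a,b): a meet b = bottom, a join b = top.
Here: gcd(a,b)=1 and lcm(a,b)=284, i.e. a*b=284 with a,b coprime.
Pairs found: (1,284), (4,71), (71,4), (284,1)
Total ordered pairs: 4


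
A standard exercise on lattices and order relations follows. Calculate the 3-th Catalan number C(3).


C(n) = C(2n, n) / (n+1).
C(6, 3) = 20
C(3) = 20 / 4 = 5


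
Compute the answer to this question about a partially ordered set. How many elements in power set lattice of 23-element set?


Power set = 2^n.
2^23 = 8388608


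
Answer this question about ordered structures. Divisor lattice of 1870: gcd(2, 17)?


Meet=gcd.
gcd(2,17)=1


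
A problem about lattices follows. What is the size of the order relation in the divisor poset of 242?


The order relation is {(a,b) : a <= b}, reflexive so it includes (a,a).
Examples: (1,1), (1,11), (1,121), (1,2), (1,22), ...
Total ordered pairs: 18


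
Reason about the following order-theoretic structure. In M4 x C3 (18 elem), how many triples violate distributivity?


Distributive law: a ^ (b v c) = (a ^ b) v (a ^ c).
Check all 18^3 = 5832 ordered triples (a,b,c).
  e.g. a=(a1,0), b=(a2,0), c=(a3,0): lhs=(a1,0) != rhs=(0,0)
  e.g. a=(a1,0), b=(a2,0), c=(a3,1): lhs=(a1,0) != rhs=(0,0)
Total violating triples: 648


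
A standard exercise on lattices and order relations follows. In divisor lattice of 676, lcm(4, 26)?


Join=lcm.
gcd(4,26)=2
lcm=52


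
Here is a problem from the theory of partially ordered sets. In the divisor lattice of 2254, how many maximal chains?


A maximal chain goes from the minimum element to a maximal element via cover relations.
Counting all min-to-max paths in the cover graph.
Total maximal chains: 12


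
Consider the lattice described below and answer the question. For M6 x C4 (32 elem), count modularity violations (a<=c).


Modular law: if a <= c then a v (b ^ c) = (a v b) ^ c.
Check all triples (a,b,c) with a <= c among 32 elements.
This lattice is modular (diamonds M_m and their chain-products are modular).
Total violating triples: 0


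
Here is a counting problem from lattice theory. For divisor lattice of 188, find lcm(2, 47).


In a divisor lattice, join = lcm (least common multiple).
Compute lcm iteratively: start with first element, then lcm(current, next).
Elements: [2, 47]
lcm(2,47) = 94
Final lcm = 94


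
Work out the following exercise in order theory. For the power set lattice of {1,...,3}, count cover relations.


A cover relation a -< b holds when a < b with no c strictly between.
Cover relations:
  {} -< {1}
  {} -< {2}
  {} -< {3}
  {1} -< {1,2}
  {1} -< {1,3}
  {2} -< {1,2}
  {2} -< {2,3}
  {3} -< {1,3}
  ...4 more
Total: 12


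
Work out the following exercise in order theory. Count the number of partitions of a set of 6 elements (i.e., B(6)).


B(n) = number of set partitions of an n-element set.
B(n) satisfies the recurrence: B(n+1) = sum_k C(n,k)*B(k).
B(6) = 203


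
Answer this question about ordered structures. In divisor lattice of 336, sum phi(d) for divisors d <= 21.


Divisors of 336 up to 21: [1, 2, 3, 4, 6, 7, 8, 12, 14, 16, 21]
phi values: [1, 1, 2, 2, 2, 6, 4, 4, 6, 8, 12]
Sum = 48


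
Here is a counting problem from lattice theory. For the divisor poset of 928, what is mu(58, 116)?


In a divisor lattice, mu(a,b) = mu(b/a) where mu is the classical Mobius function.
b/a = 116/58 = 2
Prime factorization of 2: primes [2]
2 is squarefree with 1 prime factor(s), so mu(2) = (-1)^1 = -1


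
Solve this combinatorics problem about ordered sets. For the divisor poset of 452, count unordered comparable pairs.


A comparable pair {a,b} has a < b or b < a in the order.
Count unordered pairs where one element is strictly below the other.
Examples: {1,2}, {1,4}, {1,113}, {1,226}, ...
Total comparable pairs: 12


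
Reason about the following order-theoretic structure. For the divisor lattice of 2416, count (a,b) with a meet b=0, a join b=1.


Complement pair (a,b): a meet b = bottom, a join b = top.
Here: gcd(a,b)=1 and lcm(a,b)=2416, i.e. a*b=2416 with a,b coprime.
Pairs found: (1,2416), (16,151), (151,16), (2416,1)
Total ordered pairs: 4


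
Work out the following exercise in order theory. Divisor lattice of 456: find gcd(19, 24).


In a divisor lattice, meet = gcd (greatest common divisor).
By Euclidean algorithm or factoring: gcd(19,24) = 1


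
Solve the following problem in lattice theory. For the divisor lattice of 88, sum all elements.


sigma(n) = sum of divisors.
Divisors of 88: [1, 2, 4, 8, 11, 22, 44, 88]
Sum = 180


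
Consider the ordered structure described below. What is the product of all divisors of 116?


Divisors of 116: [1, 2, 4, 29, 58, 116]
Product = n^(d(n)/2) = 116^(6/2)
Product = 1560896


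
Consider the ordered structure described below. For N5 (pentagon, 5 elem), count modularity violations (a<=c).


Modular law: if a <= c then a v (b ^ c) = (a v b) ^ c.
Check all triples (a,b,c) with a <= c among 5 elements.
  e.g. a=a, b=c, c=b: lhs=a != rhs=b
Total violating triples: 1


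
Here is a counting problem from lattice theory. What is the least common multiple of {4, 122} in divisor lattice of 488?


In a divisor lattice, join = lcm (least common multiple).
Compute lcm iteratively: start with first element, then lcm(current, next).
Elements: [4, 122]
lcm(4,122) = 244
Final lcm = 244


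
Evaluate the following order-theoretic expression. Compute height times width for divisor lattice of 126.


Height = length of longest chain minus 1; width = size of largest antichain.
A maximum chain: 1 | 7 | 21 | 63 | 126  (height 4).
A maximum antichain: {6, 9, 14, 21}  (width 4).
Product = 4 * 4 = 16


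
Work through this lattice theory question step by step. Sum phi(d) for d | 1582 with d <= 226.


Divisors of 1582 up to 226: [1, 2, 7, 14, 113, 226]
phi values: [1, 1, 6, 6, 112, 112]
Sum = 238


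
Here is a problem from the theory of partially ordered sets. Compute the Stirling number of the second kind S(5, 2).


S(n,k) = k*S(n-1,k) + S(n-1,k-1).
S(4,2) = 7, S(4,1) = 1
S(5,2) = 2*7 + 1 = 14 + 1
S(5,2) = 15


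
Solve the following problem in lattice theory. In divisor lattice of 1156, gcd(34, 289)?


Meet=gcd.
gcd(34,289)=17


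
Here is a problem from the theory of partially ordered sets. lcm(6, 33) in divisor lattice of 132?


Join=lcm.
gcd(6,33)=3
lcm=66


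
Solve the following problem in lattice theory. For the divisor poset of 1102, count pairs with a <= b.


The order relation is {(a,b) : a <= b}, reflexive so it includes (a,a).
Examples: (1,1), (1,1102), (1,19), (1,2), (1,29), ...
Total ordered pairs: 27


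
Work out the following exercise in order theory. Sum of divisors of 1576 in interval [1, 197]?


Interval [1,197] in divisors of 1576: [1, 197]
Sum = 198


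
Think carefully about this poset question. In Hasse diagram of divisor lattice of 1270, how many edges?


A cover relation a -< b holds when a < b with no c strictly between.
Cover relations:
  1 -< 2
  1 -< 5
  1 -< 127
  2 -< 10
  2 -< 254
  5 -< 10
  5 -< 635
  10 -< 1270
  ...4 more
Total: 12


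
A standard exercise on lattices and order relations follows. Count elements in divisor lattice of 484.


Divisors of 484: [1, 2, 4, 11, 22, 44, 121, 242, 484]
Count: 9


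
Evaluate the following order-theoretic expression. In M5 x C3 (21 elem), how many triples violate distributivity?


Distributive law: a ^ (b v c) = (a ^ b) v (a ^ c).
Check all 21^3 = 9261 ordered triples (a,b,c).
  e.g. a=(a1,0), b=(a2,0), c=(a3,0): lhs=(a1,0) != rhs=(0,0)
  e.g. a=(a1,0), b=(a2,0), c=(a3,1): lhs=(a1,0) != rhs=(0,0)
Total violating triples: 1620


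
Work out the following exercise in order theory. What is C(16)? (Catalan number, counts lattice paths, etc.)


C(n) = C(2n, n) / (n+1).
C(32, 16) = 601080390
C(16) = 601080390 / 17 = 35357670


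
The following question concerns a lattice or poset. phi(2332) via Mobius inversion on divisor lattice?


phi(n) = n * prod_{p|n} (1 - 1/p).
Prime divisors of 2332: [2, 11, 53]
phi(2332) = 2332 * (1 - 1/2) * (1 - 1/11) * (1 - 1/53)
phi(2332) = 1040


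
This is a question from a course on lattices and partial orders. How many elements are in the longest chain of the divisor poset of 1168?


A chain is a totally ordered subset; we count the number of elements in a maximum chain.
Compute, for each element x, the size of the longest chain ending at x:
  1: 1
  2: 2
  73: 2
  4: 3
  8: 4
  146: 3
  ...
A maximum chain: 1 < 2 < 4 < 8 < 16 < 1168
Number of elements in the longest chain: 6


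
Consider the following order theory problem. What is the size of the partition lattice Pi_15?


B(n) = number of set partitions of an n-element set.
B(n) satisfies the recurrence: B(n+1) = sum_k C(n,k)*B(k).
B(15) = 1382958545


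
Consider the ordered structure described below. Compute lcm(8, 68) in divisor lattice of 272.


In a divisor lattice, join = lcm (least common multiple).
gcd(8,68) = 4
lcm(8,68) = 8*68/gcd = 544/4 = 136


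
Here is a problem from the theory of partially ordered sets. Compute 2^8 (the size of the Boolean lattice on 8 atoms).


Power set = 2^n.
2^8 = 256


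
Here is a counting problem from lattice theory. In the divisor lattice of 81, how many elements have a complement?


An element a is complemented if some b has a meet b = bottom, a join b = top.
a is complemented iff gcd(a, n/a)=1, i.e. a is a unitary divisor of 81.
Complemented elements: 1, 81
Count: 2


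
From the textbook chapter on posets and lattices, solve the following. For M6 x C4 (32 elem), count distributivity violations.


Distributive law: a ^ (b v c) = (a ^ b) v (a ^ c).
Check all 32^3 = 32768 ordered triples (a,b,c).
  e.g. a=(a1,0), b=(a2,0), c=(a3,0): lhs=(a1,0) != rhs=(0,0)
  e.g. a=(a1,0), b=(a2,0), c=(a3,1): lhs=(a1,0) != rhs=(0,0)
Total violating triples: 7680


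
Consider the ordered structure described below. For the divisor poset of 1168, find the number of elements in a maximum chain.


A chain is a totally ordered subset; we count the number of elements in a maximum chain.
Compute, for each element x, the size of the longest chain ending at x:
  1: 1
  2: 2
  73: 2
  4: 3
  8: 4
  146: 3
  ...
A maximum chain: 1 < 2 < 4 < 8 < 16 < 1168
Number of elements in the longest chain: 6


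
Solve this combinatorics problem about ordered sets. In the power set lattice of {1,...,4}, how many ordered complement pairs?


Complement pair (a,b): a meet b = bottom, a join b = top.
Here: A intersect B = {} and A union B = {1,...,4}.
Pairs found: ({},{1,2,3,4}), ({1},{2,3,4}), ({2},{1,3,4}), ({3},{1,2,4}), ... (12 more)
Total ordered pairs: 16


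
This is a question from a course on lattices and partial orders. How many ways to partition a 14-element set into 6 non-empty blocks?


S(n,k) = k*S(n-1,k) + S(n-1,k-1).
S(13,6) = 9321312, S(13,5) = 7508501
S(14,6) = 6*9321312 + 7508501 = 55927872 + 7508501
S(14,6) = 63436373


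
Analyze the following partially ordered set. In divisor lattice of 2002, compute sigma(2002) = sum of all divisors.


sigma(n) = sum of divisors.
Divisors of 2002: [1, 2, 7, 11, 13, 14, 22, 26, 77, 91, 143, 154, 182, 286, 1001, 2002]
Sum = 4032


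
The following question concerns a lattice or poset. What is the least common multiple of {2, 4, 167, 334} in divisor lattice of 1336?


In a divisor lattice, join = lcm (least common multiple).
Compute lcm iteratively: start with first element, then lcm(current, next).
Elements: [2, 4, 167, 334]
lcm(2,4) = 4
lcm(4,167) = 668
lcm(668,334) = 668
Final lcm = 668


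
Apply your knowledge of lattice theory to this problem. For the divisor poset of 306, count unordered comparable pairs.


A comparable pair {a,b} has a < b or b < a in the order.
Count unordered pairs where one element is strictly below the other.
Examples: {1,2}, {1,3}, {1,6}, {1,9}, ...
Total comparable pairs: 42


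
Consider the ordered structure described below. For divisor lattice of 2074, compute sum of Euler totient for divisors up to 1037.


Divisors of 2074 up to 1037: [1, 2, 17, 34, 61, 122, 1037]
phi values: [1, 1, 16, 16, 60, 60, 960]
Sum = 1114


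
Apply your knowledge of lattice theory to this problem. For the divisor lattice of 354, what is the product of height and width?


Height = length of longest chain minus 1; width = size of largest antichain.
A maximum chain: 1 | 59 | 177 | 354  (height 3).
A maximum antichain: {2, 3, 59}  (width 3).
Product = 3 * 3 = 9


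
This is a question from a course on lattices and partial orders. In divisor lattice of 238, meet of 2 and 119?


In a divisor lattice, meet = gcd (greatest common divisor).
By Euclidean algorithm or factoring: gcd(2,119) = 1


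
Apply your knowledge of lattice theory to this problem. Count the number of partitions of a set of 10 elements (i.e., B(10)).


B(n) = number of set partitions of an n-element set.
B(n) satisfies the recurrence: B(n+1) = sum_k C(n,k)*B(k).
B(10) = 115975


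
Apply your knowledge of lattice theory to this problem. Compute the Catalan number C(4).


C(n) = C(2n, n) / (n+1).
C(8, 4) = 70
C(4) = 70 / 5 = 14


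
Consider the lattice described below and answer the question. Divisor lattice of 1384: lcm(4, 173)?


Join=lcm.
gcd(4,173)=1
lcm=692


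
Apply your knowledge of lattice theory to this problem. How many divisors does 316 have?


Divisors of 316: [1, 2, 4, 79, 158, 316]
Count: 6


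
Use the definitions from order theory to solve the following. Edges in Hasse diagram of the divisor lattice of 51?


A cover relation a -< b holds when a < b with no c strictly between.
Cover relations:
  1 -< 3
  1 -< 17
  3 -< 51
  17 -< 51
Total: 4


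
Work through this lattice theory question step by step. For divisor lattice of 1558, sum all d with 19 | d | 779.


Interval [19,779] in divisors of 1558: [19, 779]
Sum = 798


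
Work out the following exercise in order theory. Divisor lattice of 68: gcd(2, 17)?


Meet=gcd.
gcd(2,17)=1


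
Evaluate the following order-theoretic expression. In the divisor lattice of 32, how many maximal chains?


A maximal chain goes from the minimum element to a maximal element via cover relations.
Counting all min-to-max paths in the cover graph.
Total maximal chains: 1


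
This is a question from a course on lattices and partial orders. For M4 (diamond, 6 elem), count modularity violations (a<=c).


Modular law: if a <= c then a v (b ^ c) = (a v b) ^ c.
Check all triples (a,b,c) with a <= c among 6 elements.
This lattice is modular (diamonds M_m and their chain-products are modular).
Total violating triples: 0


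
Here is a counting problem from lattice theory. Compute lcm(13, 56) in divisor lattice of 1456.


In a divisor lattice, join = lcm (least common multiple).
gcd(13,56) = 1
lcm(13,56) = 13*56/gcd = 728/1 = 728


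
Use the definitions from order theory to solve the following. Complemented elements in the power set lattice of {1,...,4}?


An element a is complemented if some b has a meet b = bottom, a join b = top.
every subset A has complement S\A, so all elements are complemented.
Complemented elements: {}, {1}, {2}, {3}, {4}, {1,2}, ... (10 more)
Count: 16


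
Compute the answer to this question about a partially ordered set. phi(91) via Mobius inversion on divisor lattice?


phi(n) = n * prod_{p|n} (1 - 1/p).
Prime divisors of 91: [7, 13]
phi(91) = 91 * (1 - 1/7) * (1 - 1/13)
phi(91) = 72


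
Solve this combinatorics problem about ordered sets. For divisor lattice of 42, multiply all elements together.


Divisors of 42: [1, 2, 3, 6, 7, 14, 21, 42]
Product = n^(d(n)/2) = 42^(8/2)
Product = 3111696


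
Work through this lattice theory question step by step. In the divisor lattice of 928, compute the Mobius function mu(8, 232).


In a divisor lattice, mu(a,b) = mu(b/a) where mu is the classical Mobius function.
b/a = 232/8 = 29
Prime factorization of 29: primes [29]
29 is squarefree with 1 prime factor(s), so mu(29) = (-1)^1 = -1


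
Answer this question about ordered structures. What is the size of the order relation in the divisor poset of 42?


The order relation is {(a,b) : a <= b}, reflexive so it includes (a,a).
Examples: (1,1), (1,14), (1,2), (1,21), (1,3), ...
Total ordered pairs: 27


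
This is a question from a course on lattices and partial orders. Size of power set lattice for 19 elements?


Power set = 2^n.
2^19 = 524288


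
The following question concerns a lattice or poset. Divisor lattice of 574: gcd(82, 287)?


Meet=gcd.
gcd(82,287)=41


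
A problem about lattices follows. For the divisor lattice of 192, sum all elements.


sigma(n) = sum of divisors.
Divisors of 192: [1, 2, 3, 4, 6, 8, 12, 16, 24, 32, 48, 64, 96, 192]
Sum = 508


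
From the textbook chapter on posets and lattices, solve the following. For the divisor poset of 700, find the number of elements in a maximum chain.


A chain is a totally ordered subset; we count the number of elements in a maximum chain.
Compute, for each element x, the size of the longest chain ending at x:
  1: 1
  2: 2
  5: 2
  7: 2
  4: 3
  25: 3
  ...
A maximum chain: 1 < 2 < 4 < 20 < 100 < 700
Number of elements in the longest chain: 6


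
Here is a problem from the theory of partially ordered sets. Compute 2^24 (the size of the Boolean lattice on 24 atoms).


Power set = 2^n.
2^24 = 16777216


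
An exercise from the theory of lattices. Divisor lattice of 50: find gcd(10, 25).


In a divisor lattice, meet = gcd (greatest common divisor).
By Euclidean algorithm or factoring: gcd(10,25) = 5


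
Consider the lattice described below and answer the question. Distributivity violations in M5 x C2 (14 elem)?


Distributive law: a ^ (b v c) = (a ^ b) v (a ^ c).
Check all 14^3 = 2744 ordered triples (a,b,c).
  e.g. a=(a1,0), b=(a2,0), c=(a3,0): lhs=(a1,0) != rhs=(0,0)
  e.g. a=(a1,0), b=(a2,0), c=(a3,1): lhs=(a1,0) != rhs=(0,0)
Total violating triples: 480


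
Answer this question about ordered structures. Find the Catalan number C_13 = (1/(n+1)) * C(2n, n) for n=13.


C(n) = C(2n, n) / (n+1).
C(26, 13) = 10400600
C(13) = 10400600 / 14 = 742900


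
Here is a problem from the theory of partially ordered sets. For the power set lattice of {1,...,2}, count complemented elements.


An element a is complemented if some b has a meet b = bottom, a join b = top.
every subset A has complement S\A, so all elements are complemented.
Complemented elements: {}, {1}, {2}, {1,2}
Count: 4


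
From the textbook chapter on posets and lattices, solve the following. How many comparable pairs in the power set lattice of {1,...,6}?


A comparable pair {a,b} has a < b or b < a in the order.
Count unordered pairs where one element is strictly below the other.
Examples: {{},{1}}, {{},{2}}, {{},{3}}, {{},{4}}, ...
Total comparable pairs: 665


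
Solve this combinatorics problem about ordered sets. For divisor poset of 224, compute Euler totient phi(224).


phi(n) = n * prod_{p|n} (1 - 1/p).
Prime divisors of 224: [2, 7]
phi(224) = 224 * (1 - 1/2) * (1 - 1/7)
phi(224) = 96


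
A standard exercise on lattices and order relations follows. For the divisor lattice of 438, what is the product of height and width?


Height = length of longest chain minus 1; width = size of largest antichain.
A maximum chain: 1 | 73 | 219 | 438  (height 3).
A maximum antichain: {2, 3, 73}  (width 3).
Product = 3 * 3 = 9


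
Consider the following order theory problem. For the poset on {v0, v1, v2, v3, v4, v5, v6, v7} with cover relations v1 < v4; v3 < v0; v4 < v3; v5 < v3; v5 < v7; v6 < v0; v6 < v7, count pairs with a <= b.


The order relation is {(a,b) : a <= b}, reflexive so it includes (a,a).
Examples: (v0,v0), (v1,v0), (v1,v1), (v1,v3), (v1,v4), ...
Total ordered pairs: 19


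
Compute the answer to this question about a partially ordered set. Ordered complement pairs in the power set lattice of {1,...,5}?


Complement pair (a,b): a meet b = bottom, a join b = top.
Here: A intersect B = {} and A union B = {1,...,5}.
Pairs found: ({},{1,2,3,4,5}), ({1},{2,3,4,5}), ({2},{1,3,4,5}), ({3},{1,2,4,5}), ... (28 more)
Total ordered pairs: 32


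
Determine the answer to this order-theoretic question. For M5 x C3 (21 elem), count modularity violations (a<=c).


Modular law: if a <= c then a v (b ^ c) = (a v b) ^ c.
Check all triples (a,b,c) with a <= c among 21 elements.
This lattice is modular (diamonds M_m and their chain-products are modular).
Total violating triples: 0


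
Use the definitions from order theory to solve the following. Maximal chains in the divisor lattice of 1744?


A maximal chain goes from the minimum element to a maximal element via cover relations.
Counting all min-to-max paths in the cover graph.
Total maximal chains: 5


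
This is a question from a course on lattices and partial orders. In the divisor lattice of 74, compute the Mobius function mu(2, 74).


In a divisor lattice, mu(a,b) = mu(b/a) where mu is the classical Mobius function.
b/a = 74/2 = 37
Prime factorization of 37: primes [37]
37 is squarefree with 1 prime factor(s), so mu(37) = (-1)^1 = -1


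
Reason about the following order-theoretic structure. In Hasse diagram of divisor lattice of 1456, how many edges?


A cover relation a -< b holds when a < b with no c strictly between.
Cover relations:
  1 -< 2
  1 -< 7
  1 -< 13
  2 -< 4
  2 -< 14
  2 -< 26
  4 -< 8
  4 -< 28
  ...28 more
Total: 36


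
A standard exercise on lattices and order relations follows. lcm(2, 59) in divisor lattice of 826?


Join=lcm.
gcd(2,59)=1
lcm=118


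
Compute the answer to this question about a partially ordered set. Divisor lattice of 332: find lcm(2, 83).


In a divisor lattice, join = lcm (least common multiple).
gcd(2,83) = 1
lcm(2,83) = 2*83/gcd = 166/1 = 166


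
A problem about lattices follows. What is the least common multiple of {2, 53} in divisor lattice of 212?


In a divisor lattice, join = lcm (least common multiple).
Compute lcm iteratively: start with first element, then lcm(current, next).
Elements: [2, 53]
lcm(2,53) = 106
Final lcm = 106


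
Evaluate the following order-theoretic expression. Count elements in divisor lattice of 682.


Divisors of 682: [1, 2, 11, 22, 31, 62, 341, 682]
Count: 8


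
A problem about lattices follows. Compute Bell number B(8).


B(n) = number of set partitions of an n-element set.
B(n) satisfies the recurrence: B(n+1) = sum_k C(n,k)*B(k).
B(8) = 4140


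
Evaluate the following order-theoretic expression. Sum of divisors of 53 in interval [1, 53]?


Interval [1,53] in divisors of 53: [1, 53]
Sum = 54


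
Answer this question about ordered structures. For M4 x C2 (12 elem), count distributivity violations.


Distributive law: a ^ (b v c) = (a ^ b) v (a ^ c).
Check all 12^3 = 1728 ordered triples (a,b,c).
  e.g. a=(a1,0), b=(a2,0), c=(a3,0): lhs=(a1,0) != rhs=(0,0)
  e.g. a=(a1,0), b=(a2,0), c=(a3,1): lhs=(a1,0) != rhs=(0,0)
Total violating triples: 192


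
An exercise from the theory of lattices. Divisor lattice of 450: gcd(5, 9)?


Meet=gcd.
gcd(5,9)=1


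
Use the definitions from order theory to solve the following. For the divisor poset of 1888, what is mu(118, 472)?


In a divisor lattice, mu(a,b) = mu(b/a) where mu is the classical Mobius function.
b/a = 472/118 = 4
Prime factorization of 4: primes [2]
4 is not squarefree, so mu(4) = 0


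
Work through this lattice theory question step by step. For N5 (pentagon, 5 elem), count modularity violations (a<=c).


Modular law: if a <= c then a v (b ^ c) = (a v b) ^ c.
Check all triples (a,b,c) with a <= c among 5 elements.
  e.g. a=a, b=c, c=b: lhs=a != rhs=b
Total violating triples: 1


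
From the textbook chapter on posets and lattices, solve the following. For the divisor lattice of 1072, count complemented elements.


An element a is complemented if some b has a meet b = bottom, a join b = top.
a is complemented iff gcd(a, n/a)=1, i.e. a is a unitary divisor of 1072.
Complemented elements: 1, 16, 67, 1072
Count: 4


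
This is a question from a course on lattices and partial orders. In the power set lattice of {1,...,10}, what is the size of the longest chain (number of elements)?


A chain is a totally ordered subset; we count the number of elements in a maximum chain.
Compute, for each element x, the size of the longest chain ending at x:
  {}: 1
  {1}: 2
  {2}: 2
  {3}: 2
  {4}: 2
  {5}: 2
  ...
A maximum chain: {} < {1} < {1,2} < {1,2,3} < {1,2,3,4} < {1,2,3,4,5} < {1,2,3,4,5,6} < {1,2,3,4,5,6,7} < {1,2,3,4,5,6,7,8} < {1,2,3,4,5,6,7,8,9} < {1,2,3,4,5,6,7,8,9,10}
Number of elements in the longest chain: 11


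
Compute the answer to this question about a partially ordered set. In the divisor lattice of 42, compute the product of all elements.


Divisors of 42: [1, 2, 3, 6, 7, 14, 21, 42]
Product = n^(d(n)/2) = 42^(8/2)
Product = 3111696


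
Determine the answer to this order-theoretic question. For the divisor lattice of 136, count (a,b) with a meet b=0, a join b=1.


Complement pair (a,b): a meet b = bottom, a join b = top.
Here: gcd(a,b)=1 and lcm(a,b)=136, i.e. a*b=136 with a,b coprime.
Pairs found: (1,136), (8,17), (17,8), (136,1)
Total ordered pairs: 4


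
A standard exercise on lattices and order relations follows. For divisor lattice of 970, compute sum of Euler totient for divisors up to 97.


Divisors of 970 up to 97: [1, 2, 5, 10, 97]
phi values: [1, 1, 4, 4, 96]
Sum = 106


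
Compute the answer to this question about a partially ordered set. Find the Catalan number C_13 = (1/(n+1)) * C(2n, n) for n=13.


C(n) = C(2n, n) / (n+1).
C(26, 13) = 10400600
C(13) = 10400600 / 14 = 742900


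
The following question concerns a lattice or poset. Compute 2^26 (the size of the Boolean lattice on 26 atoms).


Power set = 2^n.
2^26 = 67108864


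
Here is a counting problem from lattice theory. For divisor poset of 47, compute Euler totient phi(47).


phi(n) = n * prod_{p|n} (1 - 1/p).
Prime divisors of 47: [47]
phi(47) = 47 * (1 - 1/47)
phi(47) = 46


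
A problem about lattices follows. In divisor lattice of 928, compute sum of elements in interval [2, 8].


Interval [2,8] in divisors of 928: [2, 4, 8]
Sum = 14


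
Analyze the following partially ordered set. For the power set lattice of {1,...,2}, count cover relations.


A cover relation a -< b holds when a < b with no c strictly between.
Cover relations:
  {} -< {1}
  {} -< {2}
  {1} -< {1,2}
  {2} -< {1,2}
Total: 4


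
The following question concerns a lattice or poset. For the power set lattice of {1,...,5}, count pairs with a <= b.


The order relation is {(a,b) : a <= b}, reflexive so it includes (a,a).
Examples: ({},{}), ({},{1,2}), ({},{1,2,3}), ({},{1,2,3,4}), ({},{1,2,3,4,5}), ...
Total ordered pairs: 243


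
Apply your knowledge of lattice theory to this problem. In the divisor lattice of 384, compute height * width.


Height = length of longest chain minus 1; width = size of largest antichain.
A maximum chain: 1 | 3 | 6 | 12 | 24 | 48 | 96 | 192 | 384  (height 8).
A maximum antichain: {2, 3}  (width 2).
Product = 8 * 2 = 16
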